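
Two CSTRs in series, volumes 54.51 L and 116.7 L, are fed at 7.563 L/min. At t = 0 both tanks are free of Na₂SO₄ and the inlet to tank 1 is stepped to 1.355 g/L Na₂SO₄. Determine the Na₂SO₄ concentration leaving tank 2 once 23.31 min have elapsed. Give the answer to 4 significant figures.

Each tank obeys Vᵢ dCᵢ/dt = Q(Cᵢ₋₁ − Cᵢ), so τᵢ = Vᵢ/Q.
τ₁ = 54.51/7.563 = 7.20746 min; τ₂ = 116.7/7.563 = 15.4304 min.
Tank 1: C₁ = C_in(1 − e^(−t/τ₁)). Tank 2 (τ₁ ≠ τ₂): C₂ = C_in[1 − (τ₁ e^(−t/τ₁) − τ₂ e^(−t/τ₂))/(τ₁ − τ₂)].
At t = 23.31: e^(−t/τ₁) = 0.0393937, e^(−t/τ₂) = 0.220765.
C₂ = 1.355·[1 − (7.20746·0.0393937 − 15.4304·0.220765)/(-8.22293)] = 1.355·0.620261 = 0.840454 g/L.

0.8405 g/L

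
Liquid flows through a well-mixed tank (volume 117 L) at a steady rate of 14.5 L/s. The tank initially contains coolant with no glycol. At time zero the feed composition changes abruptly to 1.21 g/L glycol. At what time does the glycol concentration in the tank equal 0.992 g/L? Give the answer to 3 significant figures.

13.8 s

Species balance: V dC/dt = Q(C_in − C) ⇒ τ = V/Q = 8.0690 s.
C(t) = C_in + (C₀ − C_in) e^(−t/τ). Set C = 0.992 and solve for t:
e^(−t/τ) = (C − C_in)/(C₀ − C_in) = (0.992 − 1.21)/(0 − 1.21) = 0.18017
t = −τ ln(…) = 8.0690 × 1.7139 = 13.829 s.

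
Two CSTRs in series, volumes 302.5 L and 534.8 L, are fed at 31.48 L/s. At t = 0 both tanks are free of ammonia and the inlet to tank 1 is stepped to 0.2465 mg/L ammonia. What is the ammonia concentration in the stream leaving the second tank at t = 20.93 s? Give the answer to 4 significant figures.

Each tank obeys Vᵢ dCᵢ/dt = Q(Cᵢ₋₁ − Cᵢ), so τᵢ = Vᵢ/Q.
τ₁ = 302.5/31.48 = 9.60928 s; τ₂ = 534.8/31.48 = 16.9886 s.
Solving the cascade with C₁(0)=C₂(0)=0 gives C₂(t) = C_in[1 − (τ₁ e^(−t/τ₁) − τ₂ e^(−t/τ₂))/(τ₁ − τ₂)].
At t = 20.93: e^(−t/τ₁) = 0.113256, e^(−t/τ₂) = 0.291707.
C₂ = 0.2465·[1 − (9.60928·0.113256 − 16.9886·0.291707)/(-7.37929)] = 0.2465·0.475915 = 0.117313 mg/L.

0.1173 mg/L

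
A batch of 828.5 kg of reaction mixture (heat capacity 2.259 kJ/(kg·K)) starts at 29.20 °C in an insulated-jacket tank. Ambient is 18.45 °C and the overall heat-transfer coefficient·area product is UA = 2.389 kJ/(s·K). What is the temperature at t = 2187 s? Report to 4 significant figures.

19.11 °C

Lumped-capacitance energy balance: M c_p dT/dt = UA(T_amb − T).
dT/dt = (T_ss − T)/τ with T_ss = T_amb = 18.4500 °C, τ = M c_p/UA = 828.5·2.259/2.389 = 783.416 s.
Solution: T(t) = T_ss + (T₀ − T_ss) e^(−t/τ).
T(2187) = 18.4500 + (10.7500)·0.0613218 = 19.1092 °C.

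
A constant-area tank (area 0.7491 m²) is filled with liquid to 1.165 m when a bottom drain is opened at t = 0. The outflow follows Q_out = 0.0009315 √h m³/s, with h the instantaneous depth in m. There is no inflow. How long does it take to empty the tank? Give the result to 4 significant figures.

1736 s

With no inflow, A dh/dt = −0.0009315 √h.
∫ h^(−1/2) dh = −(0.0009315/A) ∫ dt, giving 2√h = 2√h₀ − (0.0009315/A) t.
Set h = 0: 2√h₀ = (0.0009315/A) t_empty ⇒ t_empty = 2A√h₀/0.0009315.
t_empty = 2·0.7491·√1.165/0.0009315 = 1.49820·1.07935/0.0009315 = 1736.00 s.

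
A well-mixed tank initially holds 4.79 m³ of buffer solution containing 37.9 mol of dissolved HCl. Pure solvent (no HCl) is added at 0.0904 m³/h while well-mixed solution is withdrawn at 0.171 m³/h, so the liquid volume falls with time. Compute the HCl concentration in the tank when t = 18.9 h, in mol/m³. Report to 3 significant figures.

5.15 mol/m³

Total volume: dV/dt = Q_in − Q_out = -0.080600 m³/h, so V(t) = 4.79 − 0.080600 t and V(18.9) = 3.2667 m³.
Species balance (pure solvent in): dm/dt = −Q_out · m/V(t).
Separate: dm/m = −Q_out dt/V(t) ⇒ ln(m/m₀) = −(Q_out/(Q_in−Q_out)) ln(V/V₀).
m = m₀ (V₀/V)^(Q_out/(Q_in−Q_out)) = 37.9 × (4.79/3.2667)^(-2.1216) = 16.825 mol.
C = m/V = 16.825/3.2667 = 5.1506 mol/m³.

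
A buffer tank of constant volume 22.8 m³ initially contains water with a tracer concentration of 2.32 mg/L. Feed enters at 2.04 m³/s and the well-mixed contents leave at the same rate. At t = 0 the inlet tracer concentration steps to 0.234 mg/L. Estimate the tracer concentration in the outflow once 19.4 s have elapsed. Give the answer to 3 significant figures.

Species balance on the tank: V dC/dt = Q(C_in − C).
Rewrite as dC/dt + C/τ = C_in/τ, τ = V/Q = 11.176 s.
C approaches C_in exponentially: C(t) = C_in + (C₀ − C_in) e^(−t/τ).
C(19.4) = 0.234 + (2.32 − 0.234)·e^(−19.4/11.176) = 0.234 + (2.0860)·0.17626 = 0.60168 mg/L.

0.602 mg/L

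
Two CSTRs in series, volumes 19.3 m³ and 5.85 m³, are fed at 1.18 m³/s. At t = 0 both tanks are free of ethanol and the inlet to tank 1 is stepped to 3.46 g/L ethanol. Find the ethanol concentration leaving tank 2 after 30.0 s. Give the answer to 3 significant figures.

2.67 g/L

Each tank obeys Vᵢ dCᵢ/dt = Q(Cᵢ₋₁ − Cᵢ), so τᵢ = Vᵢ/Q.
τ₁ = 19.3/1.18 = 16.356 s; τ₂ = 5.85/1.18 = 4.9576 s.
Solving the cascade with C₁(0)=C₂(0)=0 gives C₂(t) = C_in[1 − (τ₁ e^(−t/τ₁) − τ₂ e^(−t/τ₂))/(τ₁ − τ₂)].
At t = 30.0: e^(−t/τ₁) = 0.15974, e^(−t/τ₂) = 0.0023548.
C₂ = 3.46·[1 − (16.356·0.15974 − 4.9576·0.0023548)/(11.398)] = 3.46·0.77180 = 2.6704 g/L.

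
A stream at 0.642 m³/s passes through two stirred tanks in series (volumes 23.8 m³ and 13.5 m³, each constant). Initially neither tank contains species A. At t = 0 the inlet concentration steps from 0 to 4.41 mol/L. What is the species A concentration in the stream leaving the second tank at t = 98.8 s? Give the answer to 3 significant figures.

Each tank obeys Vᵢ dCᵢ/dt = Q(Cᵢ₋₁ − Cᵢ), so τᵢ = Vᵢ/Q.
τ₁ = 23.8/0.642 = 37.072 s; τ₂ = 13.5/0.642 = 21.028 s.
Tank 1: C₁ = C_in(1 − e^(−t/τ₁)). Tank 2 (τ₁ ≠ τ₂): C₂ = C_in[1 − (τ₁ e^(−t/τ₁) − τ₂ e^(−t/τ₂))/(τ₁ − τ₂)].
At t = 98.8: e^(−t/τ₁) = 0.069592, e^(−t/τ₂) = 0.0091090.
C₂ = 4.41·[1 − (37.072·0.069592 − 21.028·0.0091090)/(16.044)] = 4.41·0.85113 = 3.7535 mol/L.

3.75 mol/L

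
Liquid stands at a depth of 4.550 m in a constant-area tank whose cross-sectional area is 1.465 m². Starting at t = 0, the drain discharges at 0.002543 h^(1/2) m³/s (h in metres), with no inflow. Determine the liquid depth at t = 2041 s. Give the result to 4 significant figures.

A dh/dt = −Q_out = −0.002543 √h.
Separate and integrate: 2(√h − √h₀) = −(0.002543/A) t.
√h = √4.550 − 0.002543·2041/(2·1.465) = 2.13307 − 1.77142 = 0.361652.
h = 0.361652² = 0.130792 m.

0.1308 m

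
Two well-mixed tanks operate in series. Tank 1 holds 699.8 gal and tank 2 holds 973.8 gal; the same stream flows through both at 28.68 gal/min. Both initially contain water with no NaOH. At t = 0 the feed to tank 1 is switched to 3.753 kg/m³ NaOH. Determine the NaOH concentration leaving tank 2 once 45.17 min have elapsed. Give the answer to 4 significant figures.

Time constants: τᵢ = Vᵢ/Q for each well-mixed tank.
τ₁ = 699.8/28.68 = 24.4003 min; τ₂ = 973.8/28.68 = 33.9540 min.
Tank 1: C₁ = C_in(1 − e^(−t/τ₁)). Tank 2 (τ₁ ≠ τ₂): C₂ = C_in[1 − (τ₁ e^(−t/τ₁) − τ₂ e^(−t/τ₂))/(τ₁ − τ₂)].
At t = 45.17: e^(−t/τ₁) = 0.157047, e^(−t/τ₂) = 0.264390.
C₂ = 3.753·[1 − (24.4003·0.157047 − 33.9540·0.264390)/(-9.55370)] = 3.753·0.461455 = 1.73184 kg/m³.

1.732 kg/m³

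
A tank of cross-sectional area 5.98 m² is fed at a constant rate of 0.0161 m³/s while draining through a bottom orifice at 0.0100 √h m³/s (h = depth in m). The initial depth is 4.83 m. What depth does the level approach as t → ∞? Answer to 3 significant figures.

Volume balance on the tank: A dh/dt = Q_in − 0.0100 √h. At steady state dh/dt = 0:
Q_in = 0.0100 √h_ss ⇒ √h_ss = 0.0161/0.0100 = 1.6100.
h_ss = 1.6100² = 2.5921 m. (Since h₀ = 4.83 m > h_ss, the level will fall toward this value.)

2.59 m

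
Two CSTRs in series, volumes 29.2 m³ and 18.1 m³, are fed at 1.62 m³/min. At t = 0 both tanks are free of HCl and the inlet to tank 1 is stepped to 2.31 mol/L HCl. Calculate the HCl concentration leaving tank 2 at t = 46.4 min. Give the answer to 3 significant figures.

1.91 mol/L

Time constants: τᵢ = Vᵢ/Q for each well-mixed tank.
τ₁ = 29.2/1.62 = 18.025 min; τ₂ = 18.1/1.62 = 11.173 min.
Tank 1: C₁ = C_in(1 − e^(−t/τ₁)). Tank 2 (τ₁ ≠ τ₂): C₂ = C_in[1 − (τ₁ e^(−t/τ₁) − τ₂ e^(−t/τ₂))/(τ₁ − τ₂)].
At t = 46.4: e^(−t/τ₁) = 0.076211, e^(−t/τ₂) = 0.015718.
C₂ = 2.31·[1 − (18.025·0.076211 − 11.173·0.015718)/(6.8519)] = 2.31·0.82515 = 1.9061 mol/L.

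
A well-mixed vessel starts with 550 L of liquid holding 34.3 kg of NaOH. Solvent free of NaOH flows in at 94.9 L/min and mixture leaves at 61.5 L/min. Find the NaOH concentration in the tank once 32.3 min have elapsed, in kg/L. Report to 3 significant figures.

0.00285 kg/L

Let m(t) be the amount of NaOH. Volume: V(t) = V₀ + (Q_in − Q_out) t = 550 + 33.400 t; V(32.3) = 1628.8 L.
No NaOH enters, so dm/dt = −Q_out · (m/V).
Separate: dm/m = −Q_out dt/V(t) ⇒ ln(m/m₀) = −(Q_out/(Q_in−Q_out)) ln(V/V₀).
m = m₀ (V₀/V)^(Q_out/(Q_in−Q_out)) = 34.3 × (550/1628.8)^(1.8413) = 4.6462 kg.
C = m/V = 4.6462/1628.8 = 0.0028525 kg/L.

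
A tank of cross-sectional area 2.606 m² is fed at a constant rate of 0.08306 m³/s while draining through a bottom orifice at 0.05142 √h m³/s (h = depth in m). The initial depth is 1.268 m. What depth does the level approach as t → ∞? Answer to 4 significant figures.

2.609 m

Accumulation of liquid (constant cross-section A): A dh/dt = Q_in − 0.05142 √h. At steady state dh/dt = 0:
Q_in = 0.05142 √h_ss ⇒ √h_ss = 0.08306/0.05142 = 1.61532.
h_ss = 1.61532² = 2.60927 m. (Since h₀ = 1.268 m < h_ss, the level will rise toward this value.)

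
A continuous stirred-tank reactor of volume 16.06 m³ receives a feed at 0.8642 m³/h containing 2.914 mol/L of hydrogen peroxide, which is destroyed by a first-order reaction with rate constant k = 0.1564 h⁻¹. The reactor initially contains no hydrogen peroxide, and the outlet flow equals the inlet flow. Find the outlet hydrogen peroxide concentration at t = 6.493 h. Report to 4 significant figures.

Accumulation = in − out − consumed: V dC/dt = Q C_in − Q C − k V C.
This is linear with rate a = Q/V + k = 0.210211 h⁻¹.
C_ss = Q C_in/(Q + kV) = 0.745939 mol/L; C(t) = C_ss + (C₀ − C_ss) e^(−a t).
C(6.493) = 0.745939 + (-0.745939)·e^(−0.210211·6.493) = 0.745939 + (-0.745939)·0.255407 = 0.555421 mol/L.

0.5554 mol/L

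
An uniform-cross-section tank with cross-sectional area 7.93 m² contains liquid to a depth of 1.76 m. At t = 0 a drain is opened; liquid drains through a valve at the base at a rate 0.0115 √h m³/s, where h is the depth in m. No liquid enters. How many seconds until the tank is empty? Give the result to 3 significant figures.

With no inflow, A dh/dt = −0.0115 √h.
Separate and integrate: 2(√h − √h₀) = −(0.0115/A) t.
Set h = 0: 2√h₀ = (0.0115/A) t_empty ⇒ t_empty = 2A√h₀/0.0115.
t_empty = 2·7.93·√1.76/0.0115 = 15.860·1.3266/0.0115 = 1829.6 s.

1830 s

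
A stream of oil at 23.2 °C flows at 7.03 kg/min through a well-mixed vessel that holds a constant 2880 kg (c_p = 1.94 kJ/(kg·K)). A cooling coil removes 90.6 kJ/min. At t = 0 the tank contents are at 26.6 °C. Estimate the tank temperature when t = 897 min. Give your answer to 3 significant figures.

17.7 °C

M c_p dT/dt = ṁ c_p (T_in − T) − Q̇.
Rearrange: dT/dt = (T_ss − T)/τ with τ = M/ṁ = 409.67 min and T_ss = T_in − Q̇/(ṁ c_p) = 16.557 °C.
Integrating: T(t) = T_ss + (T₀ − T_ss) e^(−t/τ).
T(897) = 16.557 + (10.043)·e^(−897/409.67) = 16.557 + (10.043)·0.11197 = 17.681 °C.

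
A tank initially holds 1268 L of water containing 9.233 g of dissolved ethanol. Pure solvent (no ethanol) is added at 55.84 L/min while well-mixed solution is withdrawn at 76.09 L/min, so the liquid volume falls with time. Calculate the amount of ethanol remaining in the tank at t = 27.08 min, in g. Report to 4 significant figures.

1.099 g

Let m(t) be the amount of ethanol. Volume: V(t) = V₀ + (Q_in − Q_out) t = 1268 − 20.2500 t; V(27.08) = 719.630 L.
Species balance (pure solvent in): dm/dt = −Q_out · m/V(t).
dm/m = −Q_out dt/(V₀ − 20.2500 t); integrating gives ln(m/m₀) = −(Q_out/(Q_in−Q_out)) ln(V/V₀).
m = m₀ (V₀/V)^(Q_out/(Q_in−Q_out)) = 9.233 × (1268/719.630)^(-3.75753) = 1.09889 g.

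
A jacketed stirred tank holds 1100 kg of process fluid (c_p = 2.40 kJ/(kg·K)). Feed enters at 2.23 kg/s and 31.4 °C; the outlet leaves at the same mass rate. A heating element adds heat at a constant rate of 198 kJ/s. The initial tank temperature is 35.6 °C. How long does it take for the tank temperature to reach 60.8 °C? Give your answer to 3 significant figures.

M c_p dT/dt = ṁ c_p (T_in − T) + Q̇.
τ = M/ṁ = 493.27 s; T_ss = T_in + Q̇/(ṁ c_p) = 68.396 °C.
T(t) = T_ss + (T₀ − T_ss) e^(−t/τ). Set T = 60.8:
e^(−t/τ) = (60.8 − 68.396)/(35.6 − 68.396) = 0.23160
t = −493.27 · ln(0.23160) = 721.53 s.

722 s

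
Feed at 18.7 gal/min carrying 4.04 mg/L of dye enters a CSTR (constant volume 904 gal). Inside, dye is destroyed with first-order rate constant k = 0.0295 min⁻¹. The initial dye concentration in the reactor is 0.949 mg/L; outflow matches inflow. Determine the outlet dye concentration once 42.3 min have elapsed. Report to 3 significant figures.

1.58 mg/L

Accumulation = in − out − consumed: V dC/dt = Q C_in − Q C − k V C.
dC/dt = (Q/V) C_in − (Q/V + k) C; effective rate a = Q/V + k = 0.020686 + 0.0295 = 0.050186 min⁻¹.
C_ss = Q C_in/(Q + kV) = 1.6652 mg/L; C(t) = C_ss + (C₀ − C_ss) e^(−a t).
C(42.3) = 1.6652 + (-0.71623)·e^(−0.050186·42.3) = 1.6652 + (-0.71623)·0.11969 = 1.5795 mg/L.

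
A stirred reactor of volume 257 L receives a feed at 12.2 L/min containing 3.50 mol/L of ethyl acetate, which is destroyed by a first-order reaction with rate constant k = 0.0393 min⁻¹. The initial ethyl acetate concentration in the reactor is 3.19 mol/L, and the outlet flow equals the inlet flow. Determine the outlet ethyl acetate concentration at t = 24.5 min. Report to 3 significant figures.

2.07 mol/L

Species balance: V dC/dt = Q C_in − Q C − k V C.
This is linear with rate a = Q/V + k = 0.086771 min⁻¹.
C_ss = Q C_in/(Q + kV) = 1.9148 mol/L; C(t) = C_ss + (C₀ − C_ss) e^(−a t).
C(24.5) = 1.9148 + (1.2752)·e^(−0.086771·24.5) = 1.9148 + (1.2752)·0.11933 = 2.0670 mol/L.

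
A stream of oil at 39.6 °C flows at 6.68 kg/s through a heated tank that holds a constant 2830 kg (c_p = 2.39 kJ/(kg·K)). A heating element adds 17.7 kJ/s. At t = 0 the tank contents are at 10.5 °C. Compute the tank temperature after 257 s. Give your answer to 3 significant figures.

24.2 °C

Energy balance: M c_p dT/dt = ṁ c_p (T_in − T) + 17.7.
τ = M/ṁ = 423.65 s; T_ss = T_in + Q̇/(ṁ c_p) = 39.6 + 17.7/(6.68·2.39) = 40.709 °C.
T approaches T_ss exponentially: T(t) = T_ss + (T₀ − T_ss) e^(−t/τ).
T(257) = 40.709 + (-30.209)·e^(−257/423.65) = 40.709 + (-30.209)·0.54519 = 24.239 °C.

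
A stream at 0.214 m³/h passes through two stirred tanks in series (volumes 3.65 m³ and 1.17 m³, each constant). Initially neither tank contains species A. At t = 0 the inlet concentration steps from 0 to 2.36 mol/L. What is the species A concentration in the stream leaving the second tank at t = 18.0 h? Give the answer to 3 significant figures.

Species balance on tank i: dCᵢ/dt = (Cᵢ₋₁ − Cᵢ)/τᵢ with τᵢ = Vᵢ/Q.
τ₁ = 3.65/0.214 = 17.056 h; τ₂ = 1.17/0.214 = 5.4673 h.
Tank 1: C₁ = C_in(1 − e^(−t/τ₁)). Tank 2 (τ₁ ≠ τ₂): C₂ = C_in[1 − (τ₁ e^(−t/τ₁) − τ₂ e^(−t/τ₂))/(τ₁ − τ₂)].
At t = 18.0: e^(−t/τ₁) = 0.34807, e^(−t/τ₂) = 0.037168.
C₂ = 2.36·[1 − (17.056·0.34807 − 5.4673·0.037168)/(11.589)] = 2.36·0.50525 = 1.1924 mol/L.

1.19 mol/L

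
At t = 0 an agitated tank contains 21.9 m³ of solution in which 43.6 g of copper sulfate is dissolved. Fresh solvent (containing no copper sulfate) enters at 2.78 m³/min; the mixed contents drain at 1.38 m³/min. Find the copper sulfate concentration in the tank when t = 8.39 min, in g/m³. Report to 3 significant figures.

0.849 g/m³

Total volume: dV/dt = Q_in − Q_out = 1.4000 m³/min, so V(t) = 21.9 + 1.4000 t and V(8.39) = 33.646 m³.
No copper sulfate enters, so dm/dt = −Q_out · (m/V).
dm/m = −Q_out dt/(V₀ + 1.4000 t); integrating gives ln(m/m₀) = −(Q_out/(Q_in−Q_out)) ln(V/V₀).
m = m₀ (V₀/V)^(Q_out/(Q_in−Q_out)) = 43.6 × (21.9/33.646)^(0.98571) = 28.554 g.
C = m/V = 28.554/33.646 = 0.84865 g/m³.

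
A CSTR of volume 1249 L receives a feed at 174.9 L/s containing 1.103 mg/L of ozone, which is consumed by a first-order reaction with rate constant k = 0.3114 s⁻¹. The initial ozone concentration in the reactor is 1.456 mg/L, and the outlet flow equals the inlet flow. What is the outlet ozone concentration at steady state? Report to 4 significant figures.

Species balance: V dC/dt = Q C_in − Q C − k V C.
At steady state: 0 = Q C_in − (Q + kV) C_ss, so C_ss = Q C_in/(Q + kV).
C_ss = 174.9·1.103/(174.9 + 0.3114·1249) = 192.915/563.839 = 0.342145 mg/L.

0.3421 mg/L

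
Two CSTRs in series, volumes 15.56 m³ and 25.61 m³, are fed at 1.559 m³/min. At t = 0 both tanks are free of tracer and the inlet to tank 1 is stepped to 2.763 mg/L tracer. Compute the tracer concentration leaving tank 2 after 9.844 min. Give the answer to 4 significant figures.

0.4914 mg/L

Each tank obeys Vᵢ dCᵢ/dt = Q(Cᵢ₋₁ − Cᵢ), so τᵢ = Vᵢ/Q.
τ₁ = 15.56/1.559 = 9.98076 min; τ₂ = 25.61/1.559 = 16.4272 min.
Tank 1: C₁ = C_in(1 − e^(−t/τ₁)). Tank 2 (τ₁ ≠ τ₂): C₂ = C_in[1 − (τ₁ e^(−t/τ₁) − τ₂ e^(−t/τ₂))/(τ₁ − τ₂)].
At t = 9.844: e^(−t/τ₁) = 0.372955, e^(−t/τ₂) = 0.549223.
C₂ = 2.763·[1 − (9.98076·0.372955 − 16.4272·0.549223)/(-6.44644)] = 2.763·0.177867 = 0.491448 mg/L.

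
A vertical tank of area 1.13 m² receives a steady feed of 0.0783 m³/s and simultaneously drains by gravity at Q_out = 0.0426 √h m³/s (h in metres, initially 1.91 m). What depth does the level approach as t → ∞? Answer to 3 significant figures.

Volume balance on the tank: A dh/dt = Q_in − 0.0426 √h. At steady state dh/dt = 0:
Q_in = 0.0426 √h_ss ⇒ √h_ss = 0.0783/0.0426 = 1.8380.
h_ss = 1.8380² = 3.3783 m. (Since h₀ = 1.91 m < h_ss, the level will rise toward this value.)

3.38 m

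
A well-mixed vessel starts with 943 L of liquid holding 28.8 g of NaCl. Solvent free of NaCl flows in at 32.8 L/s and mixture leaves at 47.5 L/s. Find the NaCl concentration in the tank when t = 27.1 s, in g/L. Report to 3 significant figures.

Let m(t) be the amount of NaCl. Volume: V(t) = V₀ + (Q_in − Q_out) t = 943 − 14.700 t; V(27.1) = 544.63 L.
No NaCl enters, so dm/dt = −Q_out · (m/V).
Separate: dm/m = −Q_out dt/V(t) ⇒ ln(m/m₀) = −(Q_out/(Q_in−Q_out)) ln(V/V₀).
m = m₀ (V₀/V)^(Q_out/(Q_in−Q_out)) = 28.8 × (943/544.63)^(-3.2313) = 4.8867 g.
C = m/V = 4.8867/544.63 = 0.0089726 g/L.

0.00897 g/L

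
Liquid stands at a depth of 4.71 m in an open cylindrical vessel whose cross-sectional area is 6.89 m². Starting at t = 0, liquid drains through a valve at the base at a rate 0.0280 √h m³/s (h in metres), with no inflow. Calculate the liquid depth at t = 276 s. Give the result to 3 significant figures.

A dh/dt = −Q_out = −0.0280 √h.
Separate and integrate: 2(√h − √h₀) = −(0.0280/A) t.
√h = √4.71 − 0.0280·276/(2·6.89) = 2.1703 − 0.56081 = 1.6094.
h = 1.6094² = 2.5903 m.

2.59 m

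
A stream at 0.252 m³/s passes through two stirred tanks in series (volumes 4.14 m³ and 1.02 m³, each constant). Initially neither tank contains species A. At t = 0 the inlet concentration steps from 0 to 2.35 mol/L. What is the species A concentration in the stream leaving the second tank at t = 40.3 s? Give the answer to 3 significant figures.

2.08 mol/L

Each tank obeys Vᵢ dCᵢ/dt = Q(Cᵢ₋₁ − Cᵢ), so τᵢ = Vᵢ/Q.
τ₁ = 4.14/0.252 = 16.429 s; τ₂ = 1.02/0.252 = 4.0476 s.
Solving the cascade with C₁(0)=C₂(0)=0 gives C₂(t) = C_in[1 − (τ₁ e^(−t/τ₁) − τ₂ e^(−t/τ₂))/(τ₁ − τ₂)].
At t = 40.3: e^(−t/τ₁) = 0.086031, e^(−t/τ₂) = 4.7420e-05.
C₂ = 2.35·[1 − (16.429·0.086031 − 4.0476·4.7420e-05)/(12.381)] = 2.35·0.88586 = 2.0818 mol/L.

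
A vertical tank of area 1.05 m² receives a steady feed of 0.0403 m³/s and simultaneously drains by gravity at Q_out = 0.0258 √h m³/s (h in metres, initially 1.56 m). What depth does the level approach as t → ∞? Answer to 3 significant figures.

Level balance: A dh/dt = 0.0403 − 0.0258 √h. Setting dh/dt = 0:
Q_in = 0.0258 √h_ss ⇒ √h_ss = 0.0403/0.0258 = 1.5620.
h_ss = 1.5620² = 2.4399 m. (Since h₀ = 1.56 m < h_ss, the level will rise toward this value.)

2.44 m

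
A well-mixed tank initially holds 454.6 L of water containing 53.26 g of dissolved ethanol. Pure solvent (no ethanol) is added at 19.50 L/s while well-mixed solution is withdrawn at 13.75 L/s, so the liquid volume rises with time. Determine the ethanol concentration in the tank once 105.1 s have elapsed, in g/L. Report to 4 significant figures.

0.006658 g/L

Let m(t) be the amount of ethanol. Volume: V(t) = V₀ + (Q_in − Q_out) t = 454.6 + 5.75000 t; V(105.1) = 1058.92 L.
Solute balance: dm/dt = 0 − Q_out C = −Q_out m/V(t).
dm/m = −Q_out dt/(V₀ + 5.75000 t); integrating gives ln(m/m₀) = −(Q_out/(Q_in−Q_out)) ln(V/V₀).
m = m₀ (V₀/V)^(Q_out/(Q_in−Q_out)) = 53.26 × (454.6/1058.92)^(2.39130) = 7.05064 g.
C = m/V = 7.05064/1058.92 = 0.00665830 g/L.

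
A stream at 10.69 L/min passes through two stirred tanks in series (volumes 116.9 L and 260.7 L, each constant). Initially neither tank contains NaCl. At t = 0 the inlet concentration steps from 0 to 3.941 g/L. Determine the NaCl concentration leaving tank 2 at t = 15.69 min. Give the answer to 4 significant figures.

Species balance on tank i: dCᵢ/dt = (Cᵢ₋₁ − Cᵢ)/τᵢ with τᵢ = Vᵢ/Q.
τ₁ = 116.9/10.69 = 10.9355 min; τ₂ = 260.7/10.69 = 24.3873 min.
Solving the cascade with C₁(0)=C₂(0)=0 gives C₂(t) = C_in[1 − (τ₁ e^(−t/τ₁) − τ₂ e^(−t/τ₂))/(τ₁ − τ₂)].
At t = 15.69: e^(−t/τ₁) = 0.238167, e^(−t/τ₂) = 0.525519.
C₂ = 3.941·[1 − (10.9355·0.238167 − 24.3873·0.525519)/(-13.4518)] = 3.941·0.240882 = 0.949316 g/L.

0.9493 g/L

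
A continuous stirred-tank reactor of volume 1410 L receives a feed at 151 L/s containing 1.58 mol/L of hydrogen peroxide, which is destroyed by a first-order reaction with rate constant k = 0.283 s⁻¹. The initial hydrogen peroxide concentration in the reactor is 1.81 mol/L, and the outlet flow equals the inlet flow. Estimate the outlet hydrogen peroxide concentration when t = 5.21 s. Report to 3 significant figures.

Accumulation = in − out − consumed: V dC/dt = Q C_in − Q C − k V C.
dC/dt = (Q/V) C_in − (Q/V + k) C; effective rate a = Q/V + k = 0.10709 + 0.283 = 0.39009 s⁻¹.
C_ss = Q C_in/(Q + kV) = 0.43376 mol/L; C(t) = C_ss + (C₀ − C_ss) e^(−a t).
C(5.21) = 0.43376 + (1.3762)·e^(−0.39009·5.21) = 0.43376 + (1.3762)·0.13102 = 0.61408 mol/L.

0.614 mol/L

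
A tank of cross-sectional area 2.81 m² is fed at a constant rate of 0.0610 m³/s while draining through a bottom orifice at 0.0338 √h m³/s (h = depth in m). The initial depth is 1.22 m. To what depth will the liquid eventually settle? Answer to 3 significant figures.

3.26 m

A dh/dt = Q_in − 0.0338 √h. Steady state requires inflow = outflow:
Q_in = 0.0338 √h_ss ⇒ √h_ss = 0.0610/0.0338 = 1.8047.
h_ss = 1.8047² = 3.2571 m. (Since h₀ = 1.22 m < h_ss, the level will rise toward this value.)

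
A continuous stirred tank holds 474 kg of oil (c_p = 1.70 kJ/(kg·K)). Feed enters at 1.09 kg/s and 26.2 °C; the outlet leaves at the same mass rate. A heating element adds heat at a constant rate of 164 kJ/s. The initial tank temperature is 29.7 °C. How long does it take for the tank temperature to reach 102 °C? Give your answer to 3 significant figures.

827 s

First-law balance (no shaft work): M c_p dT/dt = ṁ c_p (T_in − T) + 164.
τ = M/ṁ = 434.86 s; T_ss = T_in + Q̇/(ṁ c_p) = 114.71 °C.
T(t) = T_ss + (T₀ − T_ss) e^(−t/τ). Set T = 102:
e^(−t/τ) = (102 − 114.71)/(29.7 − 114.71) = 0.14946
t = −434.86 · ln(0.14946) = 826.55 s.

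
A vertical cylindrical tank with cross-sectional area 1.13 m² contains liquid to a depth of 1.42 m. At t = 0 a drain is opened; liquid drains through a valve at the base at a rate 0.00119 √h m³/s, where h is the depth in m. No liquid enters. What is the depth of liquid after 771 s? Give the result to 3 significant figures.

With no inflow, A dh/dt = −0.00119 √h.
This is separable: 2 d(√h)/dt = −0.00119/A, so √h = √h₀ − (0.00119/(2A)) t.
√h = √1.42 − 0.00119·771/(2·1.13) = 1.1916 − 0.40597 = 0.78567.
h = 0.78567² = 0.61727 m.

0.617 m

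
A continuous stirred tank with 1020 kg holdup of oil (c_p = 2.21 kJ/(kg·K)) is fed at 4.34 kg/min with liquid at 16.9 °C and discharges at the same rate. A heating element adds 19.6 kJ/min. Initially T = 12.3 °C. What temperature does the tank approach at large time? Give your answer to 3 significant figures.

M c_p dT/dt = ṁ c_p (T_in − T) + Q̇.
At steady state dT/dt = 0 ⇒ T_ss = T_in + Q̇/(ṁ c_p) = 16.9 + 19.6/(4.34·2.21) = 18.943 °C.

18.9 °C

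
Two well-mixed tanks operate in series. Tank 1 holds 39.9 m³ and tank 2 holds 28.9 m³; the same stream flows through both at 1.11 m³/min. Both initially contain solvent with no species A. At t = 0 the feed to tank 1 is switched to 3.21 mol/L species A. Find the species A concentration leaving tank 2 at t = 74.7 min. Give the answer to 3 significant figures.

Each tank obeys Vᵢ dCᵢ/dt = Q(Cᵢ₋₁ − Cᵢ), so τᵢ = Vᵢ/Q.
τ₁ = 39.9/1.11 = 35.946 min; τ₂ = 28.9/1.11 = 26.036 min.
Solving the cascade with C₁(0)=C₂(0)=0 gives C₂(t) = C_in[1 − (τ₁ e^(−t/τ₁) − τ₂ e^(−t/τ₂))/(τ₁ − τ₂)].
At t = 74.7: e^(−t/τ₁) = 0.12517, e^(−t/τ₂) = 0.056750.
C₂ = 3.21·[1 − (35.946·0.12517 − 26.036·0.056750)/(9.9099)] = 3.21·0.69509 = 2.2312 mol/L.

2.23 mol/L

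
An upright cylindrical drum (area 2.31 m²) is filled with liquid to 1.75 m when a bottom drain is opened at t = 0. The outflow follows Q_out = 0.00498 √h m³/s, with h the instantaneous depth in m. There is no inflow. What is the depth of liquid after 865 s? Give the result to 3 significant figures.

With no inflow, A dh/dt = −0.00498 √h.
∫ h^(−1/2) dh = −(0.00498/A) ∫ dt, giving 2√h = 2√h₀ − (0.00498/A) t.
√h = √1.75 − 0.00498·865/(2·2.31) = 1.3229 − 0.93240 = 0.39047.
h = 0.39047² = 0.15247 m.

0.152 m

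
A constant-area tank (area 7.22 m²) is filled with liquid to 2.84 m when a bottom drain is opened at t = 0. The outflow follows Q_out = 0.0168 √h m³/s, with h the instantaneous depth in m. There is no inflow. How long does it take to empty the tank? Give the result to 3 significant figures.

1450 s

A dh/dt = −Q_out = −0.0168 √h.
This is separable: 2 d(√h)/dt = −0.0168/A, so √h = √h₀ − (0.0168/(2A)) t.
Tank is empty when √h = 0: t_empty = 2A√h₀/0.0168.
t_empty = 2·7.22·√2.84/0.0168 = 14.440·1.6852/0.0168 = 1448.5 s.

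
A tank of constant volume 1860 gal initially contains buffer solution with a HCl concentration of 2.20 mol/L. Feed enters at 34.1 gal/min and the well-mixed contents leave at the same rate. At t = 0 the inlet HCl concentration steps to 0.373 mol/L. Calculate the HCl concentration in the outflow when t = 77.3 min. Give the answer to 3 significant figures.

Accumulation = in − out for the solute gives V dC/dt = Q(C_in − C).
So dC/dt = (C_in − C)/τ with τ = V/Q = 1860/34.1 = 54.545 min.
C approaches C_in exponentially: C(t) = C_in + (C₀ − C_in) e^(−t/τ).
C(77.3) = 0.373 + (2.20 − 0.373)·e^(−77.3/54.545) = 0.373 + (1.8270)·0.24240 = 0.81586 mol/L.

0.816 mol/L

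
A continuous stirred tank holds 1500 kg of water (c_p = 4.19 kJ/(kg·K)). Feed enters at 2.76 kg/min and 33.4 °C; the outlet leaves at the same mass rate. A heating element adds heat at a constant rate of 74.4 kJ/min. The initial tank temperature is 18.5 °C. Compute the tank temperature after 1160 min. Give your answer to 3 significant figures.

Heat balance on the well-mixed liquid: M c_p dT/dt = ṁ c_p (T_in − T) + 74.4.
τ = M/ṁ = 543.48 min; T_ss = T_in + Q̇/(ṁ c_p) = 33.4 + 74.4/(2.76·4.19) = 39.834 °C.
This is linear first-order; T(t) = T_ss + (T₀ − T_ss) e^(−t/τ).
T(1160) = 39.834 + (-21.334)·e^(−1160/543.48) = 39.834 + (-21.334)·0.11832 = 37.309 °C.

37.3 °C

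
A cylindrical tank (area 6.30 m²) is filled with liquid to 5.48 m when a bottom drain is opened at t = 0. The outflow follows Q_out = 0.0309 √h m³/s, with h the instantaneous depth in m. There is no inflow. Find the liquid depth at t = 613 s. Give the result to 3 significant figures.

With no inflow, A dh/dt = −0.0309 √h.
∫ h^(−1/2) dh = −(0.0309/A) ∫ dt, giving 2√h = 2√h₀ − (0.0309/A) t.
√h = √5.48 − 0.0309·613/(2·6.30) = 2.3409 − 1.5033 = 0.83763.
h = 0.83763² = 0.70162 m.

0.702 m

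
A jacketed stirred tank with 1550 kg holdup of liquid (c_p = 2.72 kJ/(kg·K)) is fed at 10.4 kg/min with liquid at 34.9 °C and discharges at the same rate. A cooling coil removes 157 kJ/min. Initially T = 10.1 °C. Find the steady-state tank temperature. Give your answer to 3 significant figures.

29.3 °C

M c_p dT/dt = ṁ c_p (T_in − T) − Q̇.
At steady state dT/dt = 0 ⇒ T_ss = T_in − Q̇/(ṁ c_p) = 34.9 − 157/(10.4·2.72) = 29.350 °C.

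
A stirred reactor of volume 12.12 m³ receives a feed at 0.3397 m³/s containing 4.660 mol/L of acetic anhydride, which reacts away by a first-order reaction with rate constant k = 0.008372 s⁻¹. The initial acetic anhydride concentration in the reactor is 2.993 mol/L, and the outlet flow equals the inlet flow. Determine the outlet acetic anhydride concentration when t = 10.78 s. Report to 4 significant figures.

3.186 mol/L

Species balance: V dC/dt = Q C_in − Q C − k V C.
dC/dt = (Q/V) C_in − (Q/V + k) C; effective rate a = Q/V + k = 0.0280281 + 0.008372 = 0.0364001 s⁻¹.
C_ss = Q C_in/(Q + kV) = 3.58820 mol/L; C(t) = C_ss + (C₀ − C_ss) e^(−a t).
C(10.78) = 3.58820 + (-0.595202)·e^(−0.0364001·10.78) = 3.58820 + (-0.595202)·0.675439 = 3.18618 mol/L.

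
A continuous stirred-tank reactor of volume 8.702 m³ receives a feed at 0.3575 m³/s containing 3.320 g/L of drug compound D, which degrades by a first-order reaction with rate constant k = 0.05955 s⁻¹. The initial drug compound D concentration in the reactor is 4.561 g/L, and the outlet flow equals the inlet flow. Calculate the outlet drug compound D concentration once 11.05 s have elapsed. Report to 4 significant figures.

Species balance: V dC/dt = Q C_in − Q C − k V C.
This is linear with rate a = Q/V + k = 0.100633 s⁻¹.
C_ss = Q C_in/(Q + kV) = 1.35537 g/L; C(t) = C_ss + (C₀ − C_ss) e^(−a t).
C(11.05) = 1.35537 + (3.20563)·e^(−0.100633·11.05) = 1.35537 + (3.20563)·0.328904 = 2.40971 g/L.

2.410 g/L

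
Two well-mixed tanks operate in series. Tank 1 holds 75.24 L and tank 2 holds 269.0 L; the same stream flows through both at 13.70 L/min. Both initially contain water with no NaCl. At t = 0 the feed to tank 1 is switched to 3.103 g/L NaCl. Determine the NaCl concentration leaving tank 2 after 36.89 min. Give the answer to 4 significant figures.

Species balance on tank i: dCᵢ/dt = (Cᵢ₋₁ − Cᵢ)/τᵢ with τᵢ = Vᵢ/Q.
τ₁ = 75.24/13.70 = 5.49197 min; τ₂ = 269.0/13.70 = 19.6350 min.
Solving the cascade with C₁(0)=C₂(0)=0 gives C₂(t) = C_in[1 − (τ₁ e^(−t/τ₁) − τ₂ e^(−t/τ₂))/(τ₁ − τ₂)].
At t = 36.89: e^(−t/τ₁) = 0.00121007, e^(−t/τ₂) = 0.152776.
C₂ = 3.103·[1 − (5.49197·0.00121007 − 19.6350·0.152776)/(-14.1431)] = 3.103·0.788369 = 2.44631 g/L.

2.446 g/L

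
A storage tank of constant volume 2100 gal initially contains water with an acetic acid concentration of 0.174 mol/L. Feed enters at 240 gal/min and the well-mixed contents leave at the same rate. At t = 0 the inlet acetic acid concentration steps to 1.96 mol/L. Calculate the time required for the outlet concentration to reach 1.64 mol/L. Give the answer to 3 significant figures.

Accumulation = in − out for the solute gives V dC/dt = Q(C_in − C), so τ = V/Q = 8.7500 min.
C(t) = C_in + (C₀ − C_in) e^(−t/τ). Set C = 1.64 and solve for t:
e^(−t/τ) = (C − C_in)/(C₀ − C_in) = (1.64 − 1.96)/(0.174 − 1.96) = 0.17917
t = −τ ln(…) = 8.7500 × 1.7194 = 15.045 min.

15.0 min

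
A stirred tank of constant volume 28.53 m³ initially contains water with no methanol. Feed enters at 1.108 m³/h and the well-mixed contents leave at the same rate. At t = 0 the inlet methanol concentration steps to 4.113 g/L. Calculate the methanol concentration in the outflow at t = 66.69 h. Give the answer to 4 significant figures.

3.804 g/L

Unsteady species balance (constant V, well mixed): V dC/dt = Q(C_in − C).
Rewrite as dC/dt + C/τ = C_in/τ, τ = V/Q = 25.7491 h.
This is linear first-order; C(t) = C_in + (C₀ − C_in) e^(−t/τ).
C(66.69) = 4.113 + (0 − 4.113)·e^(−66.69/25.7491) = 4.113 + (-4.11300)·0.0750205 = 3.80444 g/L.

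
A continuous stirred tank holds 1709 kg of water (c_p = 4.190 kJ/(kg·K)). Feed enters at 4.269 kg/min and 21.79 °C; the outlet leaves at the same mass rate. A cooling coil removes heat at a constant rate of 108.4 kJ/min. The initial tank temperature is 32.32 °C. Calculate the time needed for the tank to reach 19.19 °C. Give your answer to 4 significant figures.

M c_p dT/dt = ṁ c_p (T_in − T) − Q̇.
τ = M/ṁ = 400.328 min; T_ss = T_in − Q̇/(ṁ c_p) = 15.7298 °C.
T(t) = T_ss + (T₀ − T_ss) e^(−t/τ). Set T = 19.19:
e^(−t/τ) = (19.19 − 15.7298)/(32.32 − 15.7298) = 0.208570
t = −400.328 · ln(0.208570) = 627.506 min.

627.5 min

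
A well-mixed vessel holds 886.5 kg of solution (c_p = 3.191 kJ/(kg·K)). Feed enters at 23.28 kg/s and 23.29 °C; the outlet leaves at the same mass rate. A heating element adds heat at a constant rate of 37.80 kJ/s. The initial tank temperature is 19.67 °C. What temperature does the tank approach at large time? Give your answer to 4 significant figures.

23.80 °C

Energy balance: M c_p dT/dt = ṁ c_p (T_in − T) + 37.80.
At steady state dT/dt = 0 ⇒ T_ss = T_in + Q̇/(ṁ c_p) = 23.29 + 37.80/(23.28·3.191) = 23.7988 °C.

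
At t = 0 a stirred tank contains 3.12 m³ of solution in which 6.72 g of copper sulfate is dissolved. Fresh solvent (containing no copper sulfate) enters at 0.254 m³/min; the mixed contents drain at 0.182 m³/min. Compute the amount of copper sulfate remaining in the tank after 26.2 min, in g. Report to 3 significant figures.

Total volume: dV/dt = Q_in − Q_out = 0.072000 m³/min, so V(t) = 3.12 + 0.072000 t and V(26.2) = 5.0064 m³.
No copper sulfate enters, so dm/dt = −Q_out · (m/V).
dm/m = −Q_out dt/(V₀ + 0.072000 t); integrating gives ln(m/m₀) = −(Q_out/(Q_in−Q_out)) ln(V/V₀).
m = m₀ (V₀/V)^(Q_out/(Q_in−Q_out)) = 6.72 × (3.12/5.0064)^(2.5278) = 2.0335 g.

2.03 g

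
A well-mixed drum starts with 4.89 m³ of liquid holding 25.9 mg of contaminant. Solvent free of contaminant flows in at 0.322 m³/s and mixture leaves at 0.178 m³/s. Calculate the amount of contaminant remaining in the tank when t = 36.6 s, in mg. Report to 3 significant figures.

10.5 mg

Let m(t) be the amount of contaminant. Volume: V(t) = V₀ + (Q_in − Q_out) t = 4.89 + 0.14400 t; V(36.6) = 10.160 m³.
Solute balance: dm/dt = 0 − Q_out C = −Q_out m/V(t).
dm/m = −Q_out dt/(V₀ + 0.14400 t); integrating gives ln(m/m₀) = −(Q_out/(Q_in−Q_out)) ln(V/V₀).
m = m₀ (V₀/V)^(Q_out/(Q_in−Q_out)) = 25.9 × (4.89/10.160)^(1.2361) = 10.488 mg.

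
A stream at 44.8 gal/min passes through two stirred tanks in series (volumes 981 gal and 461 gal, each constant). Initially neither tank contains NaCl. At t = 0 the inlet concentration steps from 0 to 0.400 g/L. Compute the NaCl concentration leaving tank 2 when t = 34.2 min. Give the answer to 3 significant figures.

Each tank obeys Vᵢ dCᵢ/dt = Q(Cᵢ₋₁ − Cᵢ), so τᵢ = Vᵢ/Q.
τ₁ = 981/44.8 = 21.897 min; τ₂ = 461/44.8 = 10.290 min.
Tank 1: C₁ = C_in(1 − e^(−t/τ₁)). Tank 2 (τ₁ ≠ τ₂): C₂ = C_in[1 − (τ₁ e^(−t/τ₁) − τ₂ e^(−t/τ₂))/(τ₁ − τ₂)].
At t = 34.2: e^(−t/τ₁) = 0.20975, e^(−t/τ₂) = 0.036024.
C₂ = 0.400·[1 − (21.897·0.20975 − 10.290·0.036024)/(11.607)] = 0.400·0.63623 = 0.25449 g/L.

0.254 g/L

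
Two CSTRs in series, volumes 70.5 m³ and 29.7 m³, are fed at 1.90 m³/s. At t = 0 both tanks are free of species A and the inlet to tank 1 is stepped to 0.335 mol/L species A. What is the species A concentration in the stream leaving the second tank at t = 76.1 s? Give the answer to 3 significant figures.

Time constants: τᵢ = Vᵢ/Q for each well-mixed tank.
τ₁ = 70.5/1.90 = 37.105 s; τ₂ = 29.7/1.90 = 15.632 s.
Tank 1: C₁ = C_in(1 − e^(−t/τ₁)). Tank 2 (τ₁ ≠ τ₂): C₂ = C_in[1 − (τ₁ e^(−t/τ₁) − τ₂ e^(−t/τ₂))/(τ₁ − τ₂)].
At t = 76.1: e^(−t/τ₁) = 0.12862, e^(−t/τ₂) = 0.0076860.
C₂ = 0.335·[1 − (37.105·0.12862 − 15.632·0.0076860)/(21.474)] = 0.335·0.78335 = 0.26242 mol/L.

0.262 mol/L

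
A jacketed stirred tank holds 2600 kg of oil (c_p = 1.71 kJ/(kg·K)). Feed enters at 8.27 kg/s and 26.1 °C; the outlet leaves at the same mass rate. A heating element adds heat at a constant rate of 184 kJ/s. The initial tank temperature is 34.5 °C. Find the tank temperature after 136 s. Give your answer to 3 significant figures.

M c_p dT/dt = ṁ c_p (T_in − T) + Q̇.
Rearrange: dT/dt = (T_ss − T)/τ with τ = M/ṁ = 314.39 s and T_ss = T_in + Q̇/(ṁ c_p) = 39.111 °C.
Solution: T(t) = T_ss + (T₀ − T_ss) e^(−t/τ).
T(136) = 39.111 + (-4.6112)·e^(−136/314.39) = 39.111 + (-4.6112)·0.64883 = 36.119 °C.

36.1 °C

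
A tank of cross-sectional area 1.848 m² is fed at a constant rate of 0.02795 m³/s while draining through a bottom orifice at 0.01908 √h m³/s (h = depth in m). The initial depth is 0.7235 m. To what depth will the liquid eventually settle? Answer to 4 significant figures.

2.146 m

A dh/dt = Q_in − 0.01908 √h. Steady state requires inflow = outflow:
Q_in = 0.01908 √h_ss ⇒ √h_ss = 0.02795/0.01908 = 1.46488.
h_ss = 1.46488² = 2.14589 m. (Since h₀ = 0.7235 m < h_ss, the level will rise toward this value.)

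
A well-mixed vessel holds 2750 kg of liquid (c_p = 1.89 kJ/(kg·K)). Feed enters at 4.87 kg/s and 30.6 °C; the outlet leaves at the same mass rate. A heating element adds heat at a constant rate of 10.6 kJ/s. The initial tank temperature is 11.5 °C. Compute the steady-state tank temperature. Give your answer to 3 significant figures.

31.8 °C

M c_p dT/dt = ṁ c_p (T_in − T) + Q̇.
At steady state dT/dt = 0 ⇒ T_ss = T_in + Q̇/(ṁ c_p) = 30.6 + 10.6/(4.87·1.89) = 31.752 °C.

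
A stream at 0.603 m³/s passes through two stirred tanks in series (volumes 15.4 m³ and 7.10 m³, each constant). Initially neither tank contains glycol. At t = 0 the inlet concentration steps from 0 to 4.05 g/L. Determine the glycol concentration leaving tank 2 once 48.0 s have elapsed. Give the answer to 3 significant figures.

2.96 g/L

Time constants: τᵢ = Vᵢ/Q for each well-mixed tank.
τ₁ = 15.4/0.603 = 25.539 s; τ₂ = 7.10/0.603 = 11.774 s.
Tank 1: C₁ = C_in(1 − e^(−t/τ₁)). Tank 2 (τ₁ ≠ τ₂): C₂ = C_in[1 − (τ₁ e^(−t/τ₁) − τ₂ e^(−t/τ₂))/(τ₁ − τ₂)].
At t = 48.0: e^(−t/τ₁) = 0.15267, e^(−t/τ₂) = 0.016965.
C₂ = 4.05·[1 − (25.539·0.15267 − 11.774·0.016965)/(13.765)] = 4.05·0.73125 = 2.9615 g/L.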